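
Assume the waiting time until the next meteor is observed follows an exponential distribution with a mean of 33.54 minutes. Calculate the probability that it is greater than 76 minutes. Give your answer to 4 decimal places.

0.1037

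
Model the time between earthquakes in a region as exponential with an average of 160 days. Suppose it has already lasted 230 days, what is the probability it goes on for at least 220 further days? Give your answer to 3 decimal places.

The rate is λ = 1/160 = 0.00625 per day.
By the memoryless property, P(X > 230+220 | X > 230) = P(X > 220).
P(X > 220) = e^(−1.375) ≈ 0.253.

0.253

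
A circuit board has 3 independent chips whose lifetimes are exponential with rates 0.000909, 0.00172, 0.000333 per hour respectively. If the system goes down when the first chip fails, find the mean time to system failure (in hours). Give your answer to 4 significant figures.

The time to first failure is exponential with rate Σλ = 0.000909 + 0.00172 + 0.000333 = 0.002962.
E[min] = 1/Σλ = 1/0.002962 = 337.61 hours.

337.6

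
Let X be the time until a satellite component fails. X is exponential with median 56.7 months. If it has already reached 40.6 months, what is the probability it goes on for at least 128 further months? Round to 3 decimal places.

0.209

For an exponential, median = ln(2)/λ, so λ = ln 2 / 56.7 = 0.0122248 per month.
P(X > s+t | X > s) = e^(−λ(s+t))/e^(−λs) = e^(−λt), independent of s = 40.6.
P(X > 128) = e^(−1.5648) ≈ 0.209.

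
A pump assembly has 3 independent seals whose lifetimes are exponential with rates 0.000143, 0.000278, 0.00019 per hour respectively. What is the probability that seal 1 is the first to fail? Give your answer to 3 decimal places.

0.234

The time to first failure is exponential with rate Σλ = 0.000143 + 0.000278 + 0.00019 = 0.000611.
P(seal 1 first) = λ_1/Σλ = 0.000143/0.000611 ≈ 0.234.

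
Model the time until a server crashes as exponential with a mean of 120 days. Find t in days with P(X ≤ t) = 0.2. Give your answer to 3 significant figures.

26.8

The rate is λ = 1/120 = 0.00833333 per day.
Set 1 − e^(−λt) = 0.2, so t = −ln(0.8)/λ = 0.22314/0.00833333 ≈ 26.7772 days.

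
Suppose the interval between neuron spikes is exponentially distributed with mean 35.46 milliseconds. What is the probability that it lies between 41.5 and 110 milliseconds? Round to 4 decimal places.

The rate is λ = 1/35.46 = 0.0282008 per millisecond.
P(41.5 < X < 110) = e^(−λ·41.5) − e^(−λ·110) = 0.31026 − 0.04496 ≈ 0.2653.

0.2653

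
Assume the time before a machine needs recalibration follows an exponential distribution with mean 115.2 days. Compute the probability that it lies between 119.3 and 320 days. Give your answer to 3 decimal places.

The rate is λ = 1/115.2 = 0.00868056 per day.
P(119.3 < X < 320) = e^(−λ·119.3) − e^(−λ·320) = 0.35502 − 0.06218 ≈ 0.293.

0.293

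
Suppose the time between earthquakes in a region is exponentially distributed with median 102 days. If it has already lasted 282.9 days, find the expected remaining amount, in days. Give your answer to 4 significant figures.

For an exponential, median = ln(2)/λ, so λ = ln 2 / 102 = 0.00679556 per day.
By memorylessness, the remaining amount past any threshold is again Exp(λ) with mean 1/λ = 147.155 days.

147.2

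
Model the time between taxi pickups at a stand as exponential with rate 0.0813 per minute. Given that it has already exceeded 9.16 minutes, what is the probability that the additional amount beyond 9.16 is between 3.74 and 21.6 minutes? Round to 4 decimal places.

0.5651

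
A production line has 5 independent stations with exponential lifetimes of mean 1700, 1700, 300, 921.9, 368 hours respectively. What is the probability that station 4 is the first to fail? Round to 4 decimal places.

0.1305

Rates: λ_i = 1/mean_i → 0.000588235, 0.000588235, 0.00333333, 0.00108472, 0.00271739; Σλ = 0.00831191.
P(station 4 first) = λ_4/Σλ = 0.00108472/0.00831191 ≈ 0.1305.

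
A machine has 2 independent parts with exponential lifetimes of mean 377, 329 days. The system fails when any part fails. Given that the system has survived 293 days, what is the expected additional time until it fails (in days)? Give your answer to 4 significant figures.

First-failure rate Σλ = 1/377 + 1/329 = 0.00569203.
By memorylessness the expected residual is 1/Σλ = 175.684 days, regardless of the 293 already elapsed.

175.7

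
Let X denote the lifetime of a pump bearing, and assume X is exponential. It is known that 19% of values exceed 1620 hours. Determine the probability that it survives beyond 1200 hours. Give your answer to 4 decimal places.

e^(−λ·1620) = 0.19 ⇒ λ = −ln(0.19)/1620 = 0.00102514.
P(X > 1200) = e^(−0.00102514·1200) = e^(−1.2302) ≈ 0.2922.

0.2922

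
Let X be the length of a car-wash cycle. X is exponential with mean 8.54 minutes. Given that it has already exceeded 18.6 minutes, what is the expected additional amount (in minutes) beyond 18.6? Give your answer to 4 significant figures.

8.540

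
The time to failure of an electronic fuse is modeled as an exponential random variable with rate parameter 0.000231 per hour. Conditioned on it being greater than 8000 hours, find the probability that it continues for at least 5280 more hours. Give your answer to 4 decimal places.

0.2953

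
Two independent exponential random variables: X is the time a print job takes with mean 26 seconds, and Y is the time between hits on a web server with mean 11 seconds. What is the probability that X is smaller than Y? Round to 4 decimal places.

0.2973

λ_1 = 1/26 = 0.0384615, λ_2 = 1/11 = 0.0909091.
For independent exponentials, P(X < Y) = λ_1/(λ_1+λ_2) = 0.0384615/0.129371 ≈ 0.2973.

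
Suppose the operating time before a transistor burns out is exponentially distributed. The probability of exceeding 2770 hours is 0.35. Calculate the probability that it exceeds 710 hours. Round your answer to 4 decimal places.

e^(−λ·2770) = 0.35 ⇒ λ = −ln(0.35)/2770 = 0.000378997.
P(X > 710) = e^(−0.000378997·710) = e^(−0.26909) ≈ 0.7641.

0.7641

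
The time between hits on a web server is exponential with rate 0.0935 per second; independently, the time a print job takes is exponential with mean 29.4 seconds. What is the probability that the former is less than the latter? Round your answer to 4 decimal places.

0.7333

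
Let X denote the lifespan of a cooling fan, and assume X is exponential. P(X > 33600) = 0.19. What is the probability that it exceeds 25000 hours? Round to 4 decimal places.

0.2906

e^(−λ·33600) = 0.19 ⇒ λ = −ln(0.19)/33600 = 0.0000494265.
P(X > 25000) = e^(−0.0000494265·25000) = e^(−1.2357) ≈ 0.2906.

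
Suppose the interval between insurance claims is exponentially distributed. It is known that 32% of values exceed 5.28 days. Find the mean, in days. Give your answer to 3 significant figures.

e^(−λ·5.28) = 0.32 ⇒ λ = −ln(0.32)/5.28 = 0.215802.
Mean = 1/λ = 4.63388 days.

4.63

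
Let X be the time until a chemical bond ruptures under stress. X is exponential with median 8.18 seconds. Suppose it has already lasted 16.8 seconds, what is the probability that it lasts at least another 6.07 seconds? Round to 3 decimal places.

For an exponential, median = ln(2)/λ, so λ = ln 2 / 8.18 = 0.0847368 per second.
By the memoryless property, P(X > 16.8+6.07 | X > 16.8) = P(X > 6.07).
P(X > 6.07) = e^(−0.51435) ≈ 0.598.

0.598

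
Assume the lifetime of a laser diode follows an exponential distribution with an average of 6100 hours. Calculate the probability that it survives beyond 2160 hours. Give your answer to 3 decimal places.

The rate is λ = 1/6100 = 0.000163934 per hour.
P(X > 2160) = e^(−λ·2160) = e^(−0.3541) ≈ 0.702.

0.702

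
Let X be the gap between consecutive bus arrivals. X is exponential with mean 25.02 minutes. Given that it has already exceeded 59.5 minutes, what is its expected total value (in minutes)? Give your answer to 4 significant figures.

The rate is λ = 1/25.02 = 0.039968 per minute.
By memorylessness, E[X | X > 59.5] = 59.5 + 1/λ = 59.5 + 25.02 = 84.52 minutes.

84.52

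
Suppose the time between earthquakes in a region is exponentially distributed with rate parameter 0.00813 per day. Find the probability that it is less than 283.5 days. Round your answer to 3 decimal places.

0.900

P(X ≤ 283.5) = 1 − e^(−λ·283.5) = 1 − e^(−2.3049) ≈ 0.900.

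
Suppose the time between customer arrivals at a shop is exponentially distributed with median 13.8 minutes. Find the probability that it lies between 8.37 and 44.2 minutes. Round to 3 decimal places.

For an exponential, median = ln(2)/λ, so λ = ln 2 / 13.8 = 0.0502281 per minute.
P(8.37 < X < 44.2) = e^(−λ·8.37) − e^(−λ·44.2) = 0.65678 − 0.10860 ≈ 0.548.

0.548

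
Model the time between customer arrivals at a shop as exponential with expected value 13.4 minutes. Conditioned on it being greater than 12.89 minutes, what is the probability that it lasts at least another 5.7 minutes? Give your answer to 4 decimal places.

The rate is λ = 1/13.4 = 0.0746269 per minute.
By the memoryless property, P(X > 12.89+5.7 | X > 12.89) = P(X > 5.7).
P(X > 5.7) = e^(−0.42537) ≈ 0.6535.

0.6535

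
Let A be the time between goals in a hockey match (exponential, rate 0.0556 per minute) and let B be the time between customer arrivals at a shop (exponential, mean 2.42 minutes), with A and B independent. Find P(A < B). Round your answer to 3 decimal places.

0.119

λ_1 = 0.0556, λ_2 = 1/2.42 = 0.413223.
For independent exponentials, P(A < B) = λ_1/(λ_1+λ_2) = 0.0556/0.468823 ≈ 0.119.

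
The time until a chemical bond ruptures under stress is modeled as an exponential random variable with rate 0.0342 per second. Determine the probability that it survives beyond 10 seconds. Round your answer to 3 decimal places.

0.710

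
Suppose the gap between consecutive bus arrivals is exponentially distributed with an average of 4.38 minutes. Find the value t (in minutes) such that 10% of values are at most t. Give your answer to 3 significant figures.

The rate is λ = 1/4.38 = 0.228311 per minute.
Set 1 − e^(−λt) = 0.1, so t = −ln(0.9)/λ = 0.10536/0.228311 ≈ 0.461479 minutes.

0.461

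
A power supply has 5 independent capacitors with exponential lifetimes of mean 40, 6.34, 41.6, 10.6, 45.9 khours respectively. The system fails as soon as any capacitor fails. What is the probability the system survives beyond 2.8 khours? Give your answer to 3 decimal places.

0.405

The first failure time is exponential with rate Σλ_i = 1/40 + 1/6.34 + 1/41.6 + 1/10.6 + 1/45.9 = 0.322893 per khour.
P(min > 2.8) = e^(−0.322893·2.8) = e^(−0.9041) ≈ 0.405.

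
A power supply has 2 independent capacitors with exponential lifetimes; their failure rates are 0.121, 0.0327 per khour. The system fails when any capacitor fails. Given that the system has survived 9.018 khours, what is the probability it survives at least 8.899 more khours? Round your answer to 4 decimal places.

Time to first failure ~ Exp(Σλ) with Σλ = 0.1537.
By memorylessness, P(T > 9.018+8.899 | T > 9.018) = P(T > 8.899) = e^(−0.1537·8.899) ≈ 0.2547.

0.2547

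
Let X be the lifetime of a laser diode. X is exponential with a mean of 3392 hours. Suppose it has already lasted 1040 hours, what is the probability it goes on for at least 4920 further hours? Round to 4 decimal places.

0.2345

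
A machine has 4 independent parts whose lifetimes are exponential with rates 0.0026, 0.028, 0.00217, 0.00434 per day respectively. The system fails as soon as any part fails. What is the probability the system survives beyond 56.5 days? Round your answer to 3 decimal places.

0.123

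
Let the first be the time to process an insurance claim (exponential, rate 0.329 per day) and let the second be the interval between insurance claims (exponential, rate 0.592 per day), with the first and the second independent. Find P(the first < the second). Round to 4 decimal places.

0.3572

λ_1 = 0.329, λ_2 = 0.592.
For independent exponentials, P(the first < the second) = λ_1/(λ_1+λ_2) = 0.329/0.921 ≈ 0.3572.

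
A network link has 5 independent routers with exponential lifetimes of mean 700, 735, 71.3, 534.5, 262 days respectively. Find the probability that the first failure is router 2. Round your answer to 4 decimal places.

0.0605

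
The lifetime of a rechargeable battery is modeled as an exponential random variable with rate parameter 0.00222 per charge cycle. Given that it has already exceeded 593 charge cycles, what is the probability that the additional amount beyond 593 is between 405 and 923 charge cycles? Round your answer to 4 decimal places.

0.2781

Memoryless: the residual past 593 is again Exp(λ).
P(405 < residual < 923) = e^(−λ·405) − e^(−λ·923) = 0.40694 − 0.12886 ≈ 0.2781.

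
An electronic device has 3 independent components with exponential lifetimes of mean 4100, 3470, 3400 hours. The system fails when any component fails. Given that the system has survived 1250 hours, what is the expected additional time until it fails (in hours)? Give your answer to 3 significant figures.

1210

First-failure rate Σλ = 1/4100 + 1/3470 + 1/3400 = 0.000826205.
By memorylessness the expected residual is 1/Σλ = 1210.35 hours, regardless of the 1250 already elapsed.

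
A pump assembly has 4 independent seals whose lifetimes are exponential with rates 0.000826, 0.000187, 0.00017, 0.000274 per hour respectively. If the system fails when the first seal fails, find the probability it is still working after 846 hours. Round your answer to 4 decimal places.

The time to first failure is exponential with rate Σλ = 0.000826 + 0.000187 + 0.00017 + 0.000274 = 0.001457.
P(min > 846) = e^(−0.001457·846) = e^(−1.2326) ≈ 0.2915.

0.2915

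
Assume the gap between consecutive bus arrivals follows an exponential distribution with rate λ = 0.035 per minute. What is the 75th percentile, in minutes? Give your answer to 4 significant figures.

Set 1 − e^(−λt) = 0.75, so t = −ln(0.25)/λ = 1.3863/0.035 ≈ 39.6084 minutes.

39.61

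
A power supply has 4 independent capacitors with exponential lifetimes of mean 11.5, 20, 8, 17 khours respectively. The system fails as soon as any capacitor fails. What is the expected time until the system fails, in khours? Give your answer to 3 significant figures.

3.12

The first failure time is exponential with rate Σλ_i = 1/11.5 + 1/20 + 1/8 + 1/17 = 0.32078 per khour.
E[min] = 1/Σλ = 1/0.32078 = 3.1174 khours.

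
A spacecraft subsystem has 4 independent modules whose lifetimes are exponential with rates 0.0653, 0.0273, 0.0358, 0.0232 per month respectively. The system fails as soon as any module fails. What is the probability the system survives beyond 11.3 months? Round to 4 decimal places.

0.1803

The time to first failure is exponential with rate Σλ = 0.0653 + 0.0273 + 0.0358 + 0.0232 = 0.1516.
P(min > 11.3) = e^(−0.1516·11.3) = e^(−1.7131) ≈ 0.1803.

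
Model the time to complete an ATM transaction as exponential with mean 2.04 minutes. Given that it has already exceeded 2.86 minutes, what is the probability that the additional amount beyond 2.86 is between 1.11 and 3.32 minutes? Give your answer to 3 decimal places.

0.384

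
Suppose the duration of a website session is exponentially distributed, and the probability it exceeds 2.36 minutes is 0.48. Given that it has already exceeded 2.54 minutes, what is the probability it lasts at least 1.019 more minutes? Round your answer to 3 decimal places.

From e^(−λ·2.36) = 0.48, λ = −ln(0.48)/2.36 = 0.311004.
Memoryless: P(X > 2.54+1.019 | X > 2.54) = P(X > 1.019) = e^(−0.311004·1.019) ≈ 0.728.

0.728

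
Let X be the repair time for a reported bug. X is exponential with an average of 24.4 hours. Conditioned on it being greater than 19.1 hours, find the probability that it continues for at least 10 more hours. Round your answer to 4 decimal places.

The rate is λ = 1/24.4 = 0.0409836 per hour.
P(X > s+t | X > s) = e^(−λ(s+t))/e^(−λs) = e^(−λt), independent of s = 19.1.
P(X > 10) = e^(−0.40984) ≈ 0.6638.

0.6638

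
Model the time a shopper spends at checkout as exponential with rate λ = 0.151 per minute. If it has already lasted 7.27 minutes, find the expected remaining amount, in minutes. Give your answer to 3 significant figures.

6.62

By memorylessness, the remaining amount past any threshold is again Exp(λ) with mean 1/λ = 6.62252 minutes.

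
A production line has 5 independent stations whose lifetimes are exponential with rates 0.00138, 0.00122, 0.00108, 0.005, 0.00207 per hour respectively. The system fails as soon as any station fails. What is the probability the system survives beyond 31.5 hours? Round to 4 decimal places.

0.7127

The time to first failure is exponential with rate Σλ = 0.00138 + 0.00122 + 0.00108 + 0.005 + 0.00207 = 0.01075.
P(min > 31.5) = e^(−0.01075·31.5) = e^(−0.33862) ≈ 0.7127.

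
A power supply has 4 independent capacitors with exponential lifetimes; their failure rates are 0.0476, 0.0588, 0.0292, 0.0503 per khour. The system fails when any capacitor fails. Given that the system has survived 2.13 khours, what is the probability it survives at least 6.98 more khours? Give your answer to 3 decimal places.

0.273

Time to first failure ~ Exp(Σλ) with Σλ = 0.1859.
By memorylessness, P(T > 2.13+6.98 | T > 2.13) = P(T > 6.98) = e^(−0.1859·6.98) ≈ 0.273.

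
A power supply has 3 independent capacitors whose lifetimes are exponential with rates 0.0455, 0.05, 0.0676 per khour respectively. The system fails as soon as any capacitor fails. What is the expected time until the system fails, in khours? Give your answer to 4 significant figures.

6.131

The time to first failure is exponential with rate Σλ = 0.0455 + 0.05 + 0.0676 = 0.1631.
E[min] = 1/Σλ = 1/0.1631 = 6.13121 khours.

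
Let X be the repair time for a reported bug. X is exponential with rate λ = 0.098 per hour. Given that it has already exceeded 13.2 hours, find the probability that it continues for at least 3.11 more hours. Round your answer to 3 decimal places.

0.737

By the memoryless property, P(X > 13.2+3.11 | X > 13.2) = P(X > 3.11).
P(X > 3.11) = e^(−0.30478) ≈ 0.737.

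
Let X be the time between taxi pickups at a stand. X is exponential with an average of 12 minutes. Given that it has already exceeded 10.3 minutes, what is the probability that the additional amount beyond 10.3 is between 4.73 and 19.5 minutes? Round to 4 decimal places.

0.4773

The rate is λ = 1/12 = 0.0833333 per minute.
Memoryless: the residual past 10.3 is again Exp(λ).
P(4.73 < residual < 19.5) = e^(−λ·4.73) − e^(−λ·19.5) = 0.67424 − 0.19691 ≈ 0.4773.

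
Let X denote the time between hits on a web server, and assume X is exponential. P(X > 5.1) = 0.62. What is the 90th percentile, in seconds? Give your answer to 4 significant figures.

24.57

e^(−λ·5.1) = 0.62 ⇒ λ = −ln(0.62)/5.1 = 0.0937325.
90th percentile: 1 − e^(−λt) = 0.9, t = −ln(0.1)/λ = 24.5655 seconds.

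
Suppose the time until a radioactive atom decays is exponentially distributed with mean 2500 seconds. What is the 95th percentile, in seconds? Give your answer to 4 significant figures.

The rate is λ = 1/2500 = 0.0004 per second.
Set 1 − e^(−λt) = 0.95, so t = −ln(0.05)/λ = 2.9957/0.0004 ≈ 7489.33 seconds.

7489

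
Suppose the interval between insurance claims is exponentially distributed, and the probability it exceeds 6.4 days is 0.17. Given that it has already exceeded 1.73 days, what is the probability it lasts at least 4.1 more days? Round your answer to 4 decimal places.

From e^(−λ·6.4) = 0.17, λ = −ln(0.17)/6.4 = 0.276868.
Memoryless: P(X > 1.73+4.1 | X > 1.73) = P(X > 4.1) = e^(−0.276868·4.1) ≈ 0.3214.

0.3214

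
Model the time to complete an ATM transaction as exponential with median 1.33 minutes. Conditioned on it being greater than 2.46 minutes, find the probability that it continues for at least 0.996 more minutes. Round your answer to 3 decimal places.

For an exponential, median = ln(2)/λ, so λ = ln 2 / 1.33 = 0.521163 per minute.
The exponential is memoryless, so the remaining time is again Exp(λ): the condition X > 2.46 is irrelevant.
P(X > 0.996) = e^(−0.51908) ≈ 0.595.

0.595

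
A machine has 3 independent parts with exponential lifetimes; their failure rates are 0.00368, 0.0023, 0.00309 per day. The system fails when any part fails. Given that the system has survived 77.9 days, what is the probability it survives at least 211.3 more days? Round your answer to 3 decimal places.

0.147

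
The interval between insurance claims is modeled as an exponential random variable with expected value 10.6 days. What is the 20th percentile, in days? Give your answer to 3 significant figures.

2.37

The rate is λ = 1/10.6 = 0.0943396 per day.
Set 1 − e^(−λt) = 0.2, so t = −ln(0.8)/λ = 0.22314/0.0943396 ≈ 2.36532 days.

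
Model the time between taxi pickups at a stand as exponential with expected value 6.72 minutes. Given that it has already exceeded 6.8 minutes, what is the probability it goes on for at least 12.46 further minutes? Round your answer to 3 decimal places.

The rate is λ = 1/6.72 = 0.14881 per minute.
By the memoryless property, P(X > 6.8+12.46 | X > 6.8) = P(X > 12.46).
P(X > 12.46) = e^(−1.8542) ≈ 0.157.

0.157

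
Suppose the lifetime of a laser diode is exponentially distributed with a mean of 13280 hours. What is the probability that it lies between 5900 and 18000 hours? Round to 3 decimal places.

The rate is λ = 1/13280 = 0.0000753012 per hour.
P(5900 < X < 18000) = e^(−λ·5900) − e^(−λ·18000) = 0.64129 − 0.25784 ≈ 0.383.

0.383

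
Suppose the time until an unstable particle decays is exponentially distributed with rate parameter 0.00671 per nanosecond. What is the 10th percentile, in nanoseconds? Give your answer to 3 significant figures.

15.7

Set 1 − e^(−λt) = 0.1, so t = −ln(0.9)/λ = 0.10536/0.00671 ≈ 15.702 nanoseconds.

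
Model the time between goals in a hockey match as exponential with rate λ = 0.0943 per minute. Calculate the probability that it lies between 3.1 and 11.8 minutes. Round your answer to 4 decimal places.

P(3.1 < X < 11.8) = e^(−λ·3.1) − e^(−λ·11.8) = 0.74652 − 0.32866 ≈ 0.4179.

0.4179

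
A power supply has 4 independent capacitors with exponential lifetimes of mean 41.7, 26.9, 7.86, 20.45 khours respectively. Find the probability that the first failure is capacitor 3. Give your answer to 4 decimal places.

Rates: λ_i = 1/mean_i → 0.0239808, 0.0371747, 0.127226, 0.0488998; Σλ = 0.237282.
P(capacitor 3 first) = λ_3/Σλ = 0.127226/0.237282 ≈ 0.5362.

0.5362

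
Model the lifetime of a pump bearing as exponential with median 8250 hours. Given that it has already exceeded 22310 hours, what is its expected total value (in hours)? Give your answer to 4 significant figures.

34210

For an exponential, median = ln(2)/λ, so λ = ln 2 / 8250 = 0.0000840178 per hour.
By memorylessness, E[X | X > 22310] = 22310 + 1/λ = 22310 + 11902.2 = 34212.2 hours.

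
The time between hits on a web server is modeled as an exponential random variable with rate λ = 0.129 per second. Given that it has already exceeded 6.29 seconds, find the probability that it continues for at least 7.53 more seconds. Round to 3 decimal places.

By the memoryless property, P(X > 6.29+7.53 | X > 6.29) = P(X > 7.53).
P(X > 7.53) = e^(−0.97137) ≈ 0.379.

0.379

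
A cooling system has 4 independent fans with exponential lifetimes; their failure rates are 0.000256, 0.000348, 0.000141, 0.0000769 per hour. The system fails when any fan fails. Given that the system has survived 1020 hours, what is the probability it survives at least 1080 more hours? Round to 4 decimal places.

Time to first failure ~ Exp(Σλ) with Σλ = 0.0008219.
By memorylessness, P(T > 1020+1080 | T > 1020) = P(T > 1080) = e^(−0.0008219·1080) ≈ 0.4116.

0.4116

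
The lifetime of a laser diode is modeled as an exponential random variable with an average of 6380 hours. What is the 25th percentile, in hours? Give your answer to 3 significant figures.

1840

The rate is λ = 1/6380 = 0.00015674 per hour.
Set 1 − e^(−λt) = 0.25, so t = −ln(0.75)/λ = 0.28768/0.00015674 ≈ 1835.41 hours.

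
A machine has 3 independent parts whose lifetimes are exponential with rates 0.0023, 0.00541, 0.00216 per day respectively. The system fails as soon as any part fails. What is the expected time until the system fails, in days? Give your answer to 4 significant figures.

The time to first failure is exponential with rate Σλ = 0.0023 + 0.00541 + 0.00216 = 0.00987.
E[min] = 1/Σλ = 1/0.00987 = 101.317 days.

101.3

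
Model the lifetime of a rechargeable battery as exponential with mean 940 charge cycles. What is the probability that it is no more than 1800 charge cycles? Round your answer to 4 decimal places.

0.8526

The rate is λ = 1/940 = 0.00106383 per charge cycle.
P(X ≤ 1800) = 1 − e^(−λ·1800) = 1 − e^(−1.9149) ≈ 0.8526.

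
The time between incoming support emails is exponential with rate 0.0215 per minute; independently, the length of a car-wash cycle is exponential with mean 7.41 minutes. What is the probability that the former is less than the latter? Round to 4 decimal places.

λ_1 = 0.0215, λ_2 = 1/7.41 = 0.134953.
For independent exponentials, P(the former < the latter) = λ_1/(λ_1+λ_2) = 0.0215/0.156453 ≈ 0.1374.

0.1374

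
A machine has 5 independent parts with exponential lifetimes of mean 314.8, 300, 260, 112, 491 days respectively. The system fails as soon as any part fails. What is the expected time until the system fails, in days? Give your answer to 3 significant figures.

46.9

The first failure time is exponential with rate Σλ_i = 1/314.8 + 1/300 + 1/260 + 1/112 + 1/491 = 0.0213213 per day.
E[min] = 1/Σλ = 1/0.0213213 = 46.9014 days.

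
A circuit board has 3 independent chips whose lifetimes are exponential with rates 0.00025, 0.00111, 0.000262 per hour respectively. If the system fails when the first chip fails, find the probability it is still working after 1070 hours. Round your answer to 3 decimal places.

0.176

The time to first failure is exponential with rate Σλ = 0.00025 + 0.00111 + 0.000262 = 0.001622.
P(min > 1070) = e^(−0.001622·1070) = e^(−1.7355) ≈ 0.176.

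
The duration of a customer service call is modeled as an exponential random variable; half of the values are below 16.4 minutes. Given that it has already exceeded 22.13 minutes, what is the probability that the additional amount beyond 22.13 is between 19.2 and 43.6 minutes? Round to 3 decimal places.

0.286

For an exponential, median = ln(2)/λ, so λ = ln 2 / 16.4 = 0.0422651 per minute.
Memoryless: the residual past 22.13 is again Exp(λ).
P(19.2 < residual < 43.6) = e^(−λ·19.2) − e^(−λ·43.6) = 0.44420 − 0.15838 ≈ 0.286.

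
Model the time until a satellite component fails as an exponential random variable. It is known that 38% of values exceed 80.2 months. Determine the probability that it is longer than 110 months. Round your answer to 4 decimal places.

0.2652

e^(−λ·80.2) = 0.38 ⇒ λ = −ln(0.38)/80.2 = 0.0120646.
P(X > 110) = e^(−0.0120646·110) = e^(−1.3271) ≈ 0.2652.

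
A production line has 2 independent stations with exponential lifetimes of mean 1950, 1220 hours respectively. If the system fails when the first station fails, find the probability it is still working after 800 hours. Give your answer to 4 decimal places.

0.3444

The first failure time is exponential with rate Σλ_i = 1/1950 + 1/1220 = 0.00133249 per hour.
P(min > 800) = e^(−0.00133249·800) = e^(−1.066) ≈ 0.3444.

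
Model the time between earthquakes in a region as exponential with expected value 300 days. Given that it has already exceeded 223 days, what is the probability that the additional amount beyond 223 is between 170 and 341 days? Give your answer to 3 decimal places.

The rate is λ = 1/300 = 0.00333333 per day.
Memoryless: the residual past 223 is again Exp(λ).
P(170 < residual < 341) = e^(−λ·170) − e^(−λ·341) = 0.56741 − 0.32089 ≈ 0.247.

0.247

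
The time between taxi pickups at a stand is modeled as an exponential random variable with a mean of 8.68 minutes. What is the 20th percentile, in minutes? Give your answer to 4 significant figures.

1.937

The rate is λ = 1/8.68 = 0.115207 per minute.
Set 1 − e^(−λt) = 0.2, so t = −ln(0.8)/λ = 0.22314/0.115207 ≈ 1.93689 minutes.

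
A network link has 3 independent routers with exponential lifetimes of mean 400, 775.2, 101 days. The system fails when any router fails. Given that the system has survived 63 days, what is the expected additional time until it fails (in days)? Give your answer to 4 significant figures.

73.04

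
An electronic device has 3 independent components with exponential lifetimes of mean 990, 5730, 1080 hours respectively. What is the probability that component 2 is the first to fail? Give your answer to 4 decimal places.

Rates: λ_i = 1/mean_i → 0.0010101, 0.00017452, 0.000925926; Σλ = 0.00211055.
P(component 2 first) = λ_2/Σλ = 0.00017452/0.00211055 ≈ 0.0827.

0.0827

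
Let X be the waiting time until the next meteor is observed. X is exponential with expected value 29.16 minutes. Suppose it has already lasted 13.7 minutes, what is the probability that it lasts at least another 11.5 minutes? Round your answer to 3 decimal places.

The rate is λ = 1/29.16 = 0.0342936 per minute.
The exponential is memoryless, so the remaining time is again Exp(λ): the condition X > 13.7 is irrelevant.
P(X > 11.5) = e^(−0.39438) ≈ 0.674.

0.674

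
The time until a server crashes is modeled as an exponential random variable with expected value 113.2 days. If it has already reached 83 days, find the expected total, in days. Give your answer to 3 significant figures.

The rate is λ = 1/113.2 = 0.00883392 per day.
By memorylessness, E[X | X > 83] = 83 + 1/λ = 83 + 113.2 = 196.2 days.

196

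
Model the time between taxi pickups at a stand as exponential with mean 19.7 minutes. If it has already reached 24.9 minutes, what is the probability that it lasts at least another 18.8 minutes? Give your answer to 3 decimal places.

The rate is λ = 1/19.7 = 0.0507614 per minute.
The exponential is memoryless, so the remaining time is again Exp(λ): the condition X > 24.9 is irrelevant.
P(X > 18.8) = e^(−0.95431) ≈ 0.385.

0.385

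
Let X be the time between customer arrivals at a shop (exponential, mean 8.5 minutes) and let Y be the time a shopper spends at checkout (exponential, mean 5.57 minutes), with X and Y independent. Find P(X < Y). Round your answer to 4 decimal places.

λ_1 = 1/8.5 = 0.117647, λ_2 = 1/5.57 = 0.179533.
For independent exponentials, P(X < Y) = λ_1/(λ_1+λ_2) = 0.117647/0.29718 ≈ 0.3959.

0.3959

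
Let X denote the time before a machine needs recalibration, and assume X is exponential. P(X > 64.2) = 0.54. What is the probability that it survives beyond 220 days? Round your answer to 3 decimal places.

0.121

e^(−λ·64.2) = 0.54 ⇒ λ = −ln(0.54)/64.2 = 0.00959791.
P(X > 220) = e^(−0.00959791·220) = e^(−2.1115) ≈ 0.121.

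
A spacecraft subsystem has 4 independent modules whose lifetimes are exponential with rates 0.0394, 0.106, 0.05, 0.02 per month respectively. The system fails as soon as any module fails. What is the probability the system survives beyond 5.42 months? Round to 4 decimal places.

0.3112

The time to first failure is exponential with rate Σλ = 0.0394 + 0.106 + 0.05 + 0.02 = 0.2154.
P(min > 5.42) = e^(−0.2154·5.42) = e^(−1.1675) ≈ 0.3112.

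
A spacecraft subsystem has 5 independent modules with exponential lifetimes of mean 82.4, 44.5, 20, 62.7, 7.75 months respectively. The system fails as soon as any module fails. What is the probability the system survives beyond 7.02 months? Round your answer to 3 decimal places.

The first failure time is exponential with rate Σλ_i = 1/82.4 + 1/44.5 + 1/20 + 1/62.7 + 1/7.75 = 0.229589 per month.
P(min > 7.02) = e^(−0.229589·7.02) = e^(−1.6117) ≈ 0.200.

0.200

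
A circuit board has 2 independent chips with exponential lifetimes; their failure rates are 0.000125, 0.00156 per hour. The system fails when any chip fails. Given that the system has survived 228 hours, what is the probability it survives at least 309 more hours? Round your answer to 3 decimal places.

Time to first failure ~ Exp(Σλ) with Σλ = 0.001685.
By memorylessness, P(T > 228+309 | T > 228) = P(T > 309) = e^(−0.001685·309) ≈ 0.594.

0.594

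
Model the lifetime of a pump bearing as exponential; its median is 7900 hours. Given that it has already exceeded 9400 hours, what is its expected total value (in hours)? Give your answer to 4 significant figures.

20800

For an exponential, median = ln(2)/λ, so λ = ln 2 / 7900 = 0.0000877401 per hour.
By memorylessness, E[X | X > 9400] = 9400 + 1/λ = 9400 + 11397.3 = 20797.3 hours.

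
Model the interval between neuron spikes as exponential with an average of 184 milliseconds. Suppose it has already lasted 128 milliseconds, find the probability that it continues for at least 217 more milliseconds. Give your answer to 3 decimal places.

The rate is λ = 1/184 = 0.00543478 per millisecond.
By the memoryless property, P(X > 128+217 | X > 128) = P(X > 217).
P(X > 217) = e^(−1.1793) ≈ 0.307.

0.307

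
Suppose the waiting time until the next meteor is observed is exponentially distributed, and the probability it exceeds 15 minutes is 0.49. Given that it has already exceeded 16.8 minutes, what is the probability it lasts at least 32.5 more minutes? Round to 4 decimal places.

From e^(−λ·15) = 0.49, λ = −ln(0.49)/15 = 0.0475567.
Memoryless: P(X > 16.8+32.5 | X > 16.8) = P(X > 32.5) = e^(−0.0475567·32.5) ≈ 0.2132.

0.2132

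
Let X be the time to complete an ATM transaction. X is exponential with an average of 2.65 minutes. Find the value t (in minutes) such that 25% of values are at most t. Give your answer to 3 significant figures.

0.762

The rate is λ = 1/2.65 = 0.377358 per minute.
Set 1 − e^(−λt) = 0.25, so t = −ln(0.75)/λ = 0.28768/0.377358 ≈ 0.762357 minutes.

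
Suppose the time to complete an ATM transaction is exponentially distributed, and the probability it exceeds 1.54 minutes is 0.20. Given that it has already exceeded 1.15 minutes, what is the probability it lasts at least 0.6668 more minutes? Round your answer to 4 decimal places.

0.4981

From e^(−λ·1.54) = 0.20, λ = −ln(0.20)/1.54 = 1.04509.
Memoryless: P(X > 1.15+0.6668 | X > 1.15) = P(X > 0.6668) = e^(−1.04509·0.6668) ≈ 0.4981.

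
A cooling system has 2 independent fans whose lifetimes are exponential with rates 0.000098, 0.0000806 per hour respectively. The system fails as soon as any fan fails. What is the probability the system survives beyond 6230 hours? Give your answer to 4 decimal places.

0.3287

The time to first failure is exponential with rate Σλ = 0.000098 + 0.0000806 = 0.0001786.
P(min > 6230) = e^(−0.0001786·6230) = e^(−1.1127) ≈ 0.3287.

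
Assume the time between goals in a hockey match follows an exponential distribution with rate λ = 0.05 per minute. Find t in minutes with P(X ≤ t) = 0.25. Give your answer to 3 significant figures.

5.75

Set 1 − e^(−λt) = 0.25, so t = −ln(0.75)/λ = 0.28768/0.05 ≈ 5.75364 minutes.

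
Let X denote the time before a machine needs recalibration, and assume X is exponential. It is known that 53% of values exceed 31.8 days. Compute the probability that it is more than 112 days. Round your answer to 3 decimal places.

0.107

e^(−λ·31.8) = 0.53 ⇒ λ = −ln(0.53)/31.8 = 0.0199647.
P(X > 112) = e^(−0.0199647·112) = e^(−2.236) ≈ 0.107.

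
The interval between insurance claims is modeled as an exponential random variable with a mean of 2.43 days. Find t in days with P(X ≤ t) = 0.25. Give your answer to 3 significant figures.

0.699

The rate is λ = 1/2.43 = 0.411523 per day.
Set 1 − e^(−λt) = 0.25, so t = −ln(0.75)/λ = 0.28768/0.411523 ≈ 0.699067 days.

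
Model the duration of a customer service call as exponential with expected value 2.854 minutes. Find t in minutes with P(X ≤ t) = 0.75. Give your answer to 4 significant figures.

3.956

The rate is λ = 1/2.854 = 0.350385 per minute.
Set 1 − e^(−λt) = 0.75, so t = −ln(0.25)/λ = 1.3863/0.350385 ≈ 3.95648 minutes.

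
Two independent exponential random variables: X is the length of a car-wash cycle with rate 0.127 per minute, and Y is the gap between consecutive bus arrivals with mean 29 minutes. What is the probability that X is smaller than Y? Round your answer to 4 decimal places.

λ_1 = 0.127, λ_2 = 1/29 = 0.0344828.
For independent exponentials, P(X < Y) = λ_1/(λ_1+λ_2) = 0.127/0.161483 ≈ 0.7865.

0.7865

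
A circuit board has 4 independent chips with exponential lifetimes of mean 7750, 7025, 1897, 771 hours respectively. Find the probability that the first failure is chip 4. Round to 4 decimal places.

Rates: λ_i = 1/mean_i → 0.000129032, 0.000142349, 0.000527148, 0.00129702; Σλ = 0.00209555.
P(chip 4 first) = λ_4/Σλ = 0.00129702/0.00209555 ≈ 0.6189.

0.6189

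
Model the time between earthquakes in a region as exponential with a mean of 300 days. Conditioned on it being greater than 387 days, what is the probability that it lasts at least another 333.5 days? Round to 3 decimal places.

The rate is λ = 1/300 = 0.00333333 per day.
P(X > s+t | X > s) = e^(−λ(s+t))/e^(−λs) = e^(−λt), independent of s = 387.
P(X > 333.5) = e^(−1.1117) ≈ 0.329.

0.329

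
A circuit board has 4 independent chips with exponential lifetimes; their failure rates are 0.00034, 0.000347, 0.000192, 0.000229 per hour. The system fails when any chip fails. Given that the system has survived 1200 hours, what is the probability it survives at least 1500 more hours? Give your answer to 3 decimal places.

Time to first failure ~ Exp(Σλ) with Σλ = 0.001108.
By memorylessness, P(T > 1200+1500 | T > 1200) = P(T > 1500) = e^(−0.001108·1500) ≈ 0.190.

0.190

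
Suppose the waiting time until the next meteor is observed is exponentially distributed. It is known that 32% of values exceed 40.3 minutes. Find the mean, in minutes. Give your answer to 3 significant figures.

e^(−λ·40.3) = 0.32 ⇒ λ = −ln(0.32)/40.3 = 0.0282738.
Mean = 1/λ = 35.3684 minutes.

35.4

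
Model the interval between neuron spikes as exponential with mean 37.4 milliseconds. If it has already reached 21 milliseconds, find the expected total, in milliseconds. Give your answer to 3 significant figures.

The rate is λ = 1/37.4 = 0.026738 per millisecond.
By memorylessness, E[X | X > 21] = 21 + 1/λ = 21 + 37.4 = 58.4 milliseconds.

58.4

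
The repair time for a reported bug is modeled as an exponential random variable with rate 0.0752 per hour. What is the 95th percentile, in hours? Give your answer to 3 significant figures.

Set 1 − e^(−λt) = 0.95, so t = −ln(0.05)/λ = 2.9957/0.0752 ≈ 39.8369 hours.

39.8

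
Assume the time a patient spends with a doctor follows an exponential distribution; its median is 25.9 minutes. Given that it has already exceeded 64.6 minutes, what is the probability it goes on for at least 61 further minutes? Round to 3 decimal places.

0.195

For an exponential, median = ln(2)/λ, so λ = ln 2 / 25.9 = 0.0267624 per minute.
By the memoryless property, P(X > 64.6+61 | X > 64.6) = P(X > 61).
P(X > 61) = e^(−1.6325) ≈ 0.195.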